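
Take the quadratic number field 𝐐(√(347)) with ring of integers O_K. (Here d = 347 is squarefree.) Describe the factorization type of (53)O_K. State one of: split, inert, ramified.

splits completely

Since 347 ≢ 1 mod 4, the ring of integers is ℤ[√347] with discriminant 4·347 = 1388.
53 ∤ 1388, so 53 is unramified.
Compute (347/53) via Euler: 29^((53-1)/2) mod 53 = 1, so (347/53) = 1.
d is a quadratic residue mod p, hence 53 splits in O_K.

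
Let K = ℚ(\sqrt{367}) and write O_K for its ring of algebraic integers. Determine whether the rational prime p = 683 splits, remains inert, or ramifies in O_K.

d = 367 ≡ 3 (mod 4), so O_K = ℤ[√367] and disc(K) = 4d = 1468.
683 ∤ 1468, so 683 is unramified.
Euler's criterion: 367^341 mod 683 = 1. Thus (367|683) = 1.
d is a quadratic residue mod p, hence 683 splits in O_K.

683 splits in O_K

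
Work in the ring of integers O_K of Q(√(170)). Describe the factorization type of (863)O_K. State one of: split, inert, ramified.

inert

170 mod 4 = 2, hence disc K = 4·170 = 680 and O_K = ℤ[√170].
disc(K) = 680 is not divisible by 863; 863 is unramified.
Compute (170/863) via Euler: 170^((863-1)/2) mod 863 = 862, so (170/863) = -1.
d is a non-residue mod p, hence 863 remains inert in O_K.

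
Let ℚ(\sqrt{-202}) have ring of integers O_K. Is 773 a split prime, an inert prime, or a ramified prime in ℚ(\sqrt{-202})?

Since -202 ≢ 1 mod 4, the ring of integers is ℤ[√-202] with discriminant 4·(-202) = -808.
disc(K) = -808 is not divisible by 773; 773 is unramified.
(-202/773) = 571^386 mod 773 = 1, giving Legendre symbol 1.
d is a quadratic residue mod p, hence 773 splits in O_K.

split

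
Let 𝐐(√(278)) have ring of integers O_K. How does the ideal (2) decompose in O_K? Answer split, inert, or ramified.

2 is ramified

Since 278 ≢ 1 mod 4, the ring of integers is ℤ[√278] with discriminant 4·278 = 1112.
disc(K) = 1112 = 2·556, so p = 2 is ramified.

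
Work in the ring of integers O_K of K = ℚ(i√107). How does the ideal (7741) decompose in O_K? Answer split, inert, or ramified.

d = -107 ≡ 1 (mod 4), so O_K = ℤ[(1+√-107)/2] and disc(K) = d = -107.
Since gcd(7741, -107) = 1 the prime 7741 does not ramify.
Compute (-107/7741) via Euler: 7634^((7741-1)/2) mod 7741 = 1, so (-107/7741) = 1.
d is a quadratic residue mod p, hence 7741 splits in O_K.

splits completely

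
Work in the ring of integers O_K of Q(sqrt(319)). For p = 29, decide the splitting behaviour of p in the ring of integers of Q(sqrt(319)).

ramifies in O_K

319 mod 4 = 3, hence disc K = 4·319 = 1276 and O_K = ℤ[√319].
disc(K) = 1276 = 29·44, so p = 29 is ramified.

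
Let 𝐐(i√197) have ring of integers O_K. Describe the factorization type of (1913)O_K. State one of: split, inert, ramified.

remains prime (inert)

d = -197 ≡ 3 (mod 4), so O_K = ℤ[√-197] and disc(K) = 4d = -788.
Since gcd(1913, -788) = 1 the prime 1913 does not ramify.
(-197/1913) = 1716^956 mod 1913 = 1912, giving Legendre symbol -1.
(-197/1913) = -1, so 1913 is inert.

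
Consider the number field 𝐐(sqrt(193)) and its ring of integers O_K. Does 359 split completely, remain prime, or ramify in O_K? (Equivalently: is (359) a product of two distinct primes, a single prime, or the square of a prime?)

193 mod 4 = 1, hence disc K = 193 and O_K = ℤ[(1+√193)/2].
Since gcd(359, 193) = 1 the prime 359 does not ramify.
(193/359) = 193^179 mod 359 = 1, giving Legendre symbol 1.
(193/359) = 1, so 359 splits.

split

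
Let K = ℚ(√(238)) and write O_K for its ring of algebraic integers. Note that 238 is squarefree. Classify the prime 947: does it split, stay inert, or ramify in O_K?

d = 238 ≡ 2 (mod 4), so O_K = ℤ[√238] and disc(K) = 4d = 952.
Since gcd(947, 952) = 1 the prime 947 does not ramify.
(238/947) = 238^473 mod 947 = 946, giving Legendre symbol -1.
Legendre symbol -1 ⇒ 947 is inert.

p is inert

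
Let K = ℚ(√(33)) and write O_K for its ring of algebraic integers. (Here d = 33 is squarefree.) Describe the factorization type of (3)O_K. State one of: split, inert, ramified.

p ramifies

d = 33 ≡ 1 (mod 4), so O_K = ℤ[(1+√33)/2] and disc(K) = d = 33.
3 divides disc(K) = 33, so 3 ramifies.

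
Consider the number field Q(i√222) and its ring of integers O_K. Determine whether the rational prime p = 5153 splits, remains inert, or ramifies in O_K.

-222 mod 4 = 2, hence disc K = 4·(-222) = -888 and O_K = ℤ[√-222].
disc(K) = -888 is not divisible by 5153; 5153 is unramified.
Euler's criterion: (-222)^2576 mod 5153 = 5152. Thus (-222|5153) = -1.
(-222/5153) = -1, so 5153 is inert.

p is inert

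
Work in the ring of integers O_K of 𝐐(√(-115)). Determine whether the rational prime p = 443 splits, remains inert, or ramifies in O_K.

Since -115 ≡ 1 mod 4, the ring of integers is ℤ[(1+√-115)/2] with discriminant -115.
Since gcd(443, -115) = 1 the prime 443 does not ramify.
Legendre symbol by Euler's criterion: (-115/443) ≡ (-115)^221 ≡ 442 (mod 443), i.e. (-115/443) = -1.
d is a non-residue mod p, hence 443 remains inert in O_K.

443 remains inert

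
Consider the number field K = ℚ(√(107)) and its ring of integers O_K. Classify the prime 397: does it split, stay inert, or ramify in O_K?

d = 107 ≡ 3 (mod 4), so O_K = ℤ[√107] and disc(K) = 4d = 428.
disc(K) = 428 is not divisible by 397; 397 is unramified.
Compute (107/397) via Euler: 107^((397-1)/2) mod 397 = 1, so (107/397) = 1.
Legendre symbol 1 ⇒ 397 is split.

splits completely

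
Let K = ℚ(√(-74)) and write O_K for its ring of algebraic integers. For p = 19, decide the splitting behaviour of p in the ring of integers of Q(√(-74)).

19 remains inert

d = -74 ≡ 2 (mod 4), so O_K = ℤ[√-74] and disc(K) = 4d = -296.
19 ∤ -296, so 19 is unramified.
Legendre symbol by Euler's criterion: (-74/19) ≡ (-74)^9 ≡ 18 (mod 19), i.e. (-74/19) = -1.
Legendre symbol -1 ⇒ 19 is inert.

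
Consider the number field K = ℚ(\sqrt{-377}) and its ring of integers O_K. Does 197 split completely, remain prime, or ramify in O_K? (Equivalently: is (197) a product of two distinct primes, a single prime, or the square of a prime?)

inert — (197) stays prime in O_K

d = -377 ≡ 3 (mod 4), so O_K = ℤ[√-377] and disc(K) = 4d = -1508.
Since gcd(197, -1508) = 1 the prime 197 does not ramify.
(-377/197) = 17^98 mod 197 = 196, giving Legendre symbol -1.
(-377/197) = -1, so 197 is inert.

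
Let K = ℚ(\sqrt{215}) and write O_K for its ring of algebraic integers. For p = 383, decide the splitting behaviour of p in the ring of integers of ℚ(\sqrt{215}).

383 remains inert

215 mod 4 = 3, hence disc K = 4·215 = 860 and O_K = ℤ[√215].
disc(K) = 860 is not divisible by 383; 383 is unramified.
Compute (215/383) via Euler: 215^((383-1)/2) mod 383 = 382, so (215/383) = -1.
d is a non-residue mod p, hence 383 remains inert in O_K.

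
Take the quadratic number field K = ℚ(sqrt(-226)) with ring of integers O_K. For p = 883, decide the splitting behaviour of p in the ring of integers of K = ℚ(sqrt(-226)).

883 remains inert

d = -226 ≡ 2 (mod 4), so O_K = ℤ[√-226] and disc(K) = 4d = -904.
Since gcd(883, -904) = 1 the prime 883 does not ramify.
Euler's criterion: (-226)^441 mod 883 = 882. Thus (-226|883) = -1.
Legendre symbol -1 ⇒ 883 is inert.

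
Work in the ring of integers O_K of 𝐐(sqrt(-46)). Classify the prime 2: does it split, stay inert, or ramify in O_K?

d = -46 ≡ 2 (mod 4), so O_K = ℤ[√-46] and disc(K) = 4d = -184.
2 divides disc(K) = -184, so 2 ramifies.

ramified — (2) = 𝔭²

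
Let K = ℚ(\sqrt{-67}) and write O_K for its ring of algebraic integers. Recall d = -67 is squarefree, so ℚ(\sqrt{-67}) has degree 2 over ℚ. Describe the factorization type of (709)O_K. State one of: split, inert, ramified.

split

-67 mod 4 = 1, hence disc K = -67 and O_K = ℤ[(1+√-67)/2].
disc(K) = -67 is not divisible by 709; 709 is unramified.
Compute (-67/709) via Euler: 642^((709-1)/2) mod 709 = 1, so (-67/709) = 1.
Legendre symbol 1 ⇒ 709 is split.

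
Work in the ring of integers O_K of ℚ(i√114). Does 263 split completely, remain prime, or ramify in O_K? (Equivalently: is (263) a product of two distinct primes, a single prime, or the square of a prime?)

-114 mod 4 = 2, hence disc K = 4·(-114) = -456 and O_K = ℤ[√-114].
Since gcd(263, -456) = 1 the prime 263 does not ramify.
(-114/263) = 149^131 mod 263 = 1, giving Legendre symbol 1.
(-114/263) = 1, so 263 splits.

263 splits in O_K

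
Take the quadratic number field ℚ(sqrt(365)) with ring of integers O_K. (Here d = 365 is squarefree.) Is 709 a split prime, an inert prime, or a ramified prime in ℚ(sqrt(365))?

Since 365 ≡ 1 mod 4, the ring of integers is ℤ[(1+√365)/2] with discriminant 365.
709 ∤ 365, so 709 is unramified.
Compute (365/709) via Euler: 365^((709-1)/2) mod 709 = 708, so (365/709) = -1.
d is a non-residue mod p, hence 709 remains inert in O_K.

p is inert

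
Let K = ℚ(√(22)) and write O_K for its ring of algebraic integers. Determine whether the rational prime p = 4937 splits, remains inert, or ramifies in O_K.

Since 22 ≢ 1 mod 4, the ring of integers is ℤ[√22] with discriminant 4·22 = 88.
Since gcd(4937, 88) = 1 the prime 4937 does not ramify.
Legendre symbol by Euler's criterion: (22/4937) ≡ 22^2468 ≡ 1 (mod 4937), i.e. (22/4937) = 1.
d is a quadratic residue mod p, hence 4937 splits in O_K.

splits completely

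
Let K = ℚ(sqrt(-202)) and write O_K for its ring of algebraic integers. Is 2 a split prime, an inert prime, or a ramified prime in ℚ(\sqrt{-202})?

Since -202 ≢ 1 mod 4, the ring of integers is ℤ[√-202] with discriminant 4·(-202) = -808.
Ramification test: 2 | -808. The prime 2 ramifies in K.

2 is ramified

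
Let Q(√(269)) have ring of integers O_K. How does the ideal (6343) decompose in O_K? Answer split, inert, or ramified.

d = 269 ≡ 1 (mod 4), so O_K = ℤ[(1+√269)/2] and disc(K) = d = 269.
6343 ∤ 269, so 6343 is unramified.
(269/6343) = 269^3171 mod 6343 = 6342, giving Legendre symbol -1.
d is a non-residue mod p, hence 6343 remains inert in O_K.

6343 remains inert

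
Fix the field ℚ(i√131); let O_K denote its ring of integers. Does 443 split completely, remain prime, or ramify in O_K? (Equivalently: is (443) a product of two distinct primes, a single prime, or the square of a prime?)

remains prime (inert)

-131 mod 4 = 1, hence disc K = -131 and O_K = ℤ[(1+√-131)/2].
Since gcd(443, -131) = 1 the prime 443 does not ramify.
Legendre symbol by Euler's criterion: (-131/443) ≡ (-131)^221 ≡ 442 (mod 443), i.e. (-131/443) = -1.
Legendre symbol -1 ⇒ 443 is inert.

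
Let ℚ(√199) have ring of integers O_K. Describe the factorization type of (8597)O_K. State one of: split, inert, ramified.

p splits

d = 199 ≡ 3 (mod 4), so O_K = ℤ[√199] and disc(K) = 4d = 796.
8597 ∤ 796, so 8597 is unramified.
Legendre symbol by Euler's criterion: (199/8597) ≡ 199^4298 ≡ 1 (mod 8597), i.e. (199/8597) = 1.
d is a quadratic residue mod p, hence 8597 splits in O_K.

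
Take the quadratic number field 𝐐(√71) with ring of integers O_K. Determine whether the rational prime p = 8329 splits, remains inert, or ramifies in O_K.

inert

Since 71 ≢ 1 mod 4, the ring of integers is ℤ[√71] with discriminant 4·71 = 284.
disc(K) = 284 is not divisible by 8329; 8329 is unramified.
Euler's criterion: 71^4164 mod 8329 = 8328. Thus (71|8329) = -1.
Legendre symbol -1 ⇒ 8329 is inert.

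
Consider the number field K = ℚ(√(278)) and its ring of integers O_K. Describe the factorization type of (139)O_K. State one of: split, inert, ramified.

d = 278 ≡ 2 (mod 4), so O_K = ℤ[√278] and disc(K) = 4d = 1112.
139 divides disc(K) = 1112, so 139 ramifies.

p ramifies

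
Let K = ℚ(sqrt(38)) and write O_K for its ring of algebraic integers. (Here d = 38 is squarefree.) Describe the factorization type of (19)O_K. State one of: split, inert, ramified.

p ramifies

Since 38 ≢ 1 mod 4, the ring of integers is ℤ[√38] with discriminant 4·38 = 152.
19 divides disc(K) = 152, so 19 ramifies.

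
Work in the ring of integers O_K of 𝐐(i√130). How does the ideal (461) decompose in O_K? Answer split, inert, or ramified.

p splits

d = -130 ≡ 2 (mod 4), so O_K = ℤ[√-130] and disc(K) = 4d = -520.
disc(K) = -520 is not divisible by 461; 461 is unramified.
Compute (-130/461) via Euler: 331^((461-1)/2) mod 461 = 1, so (-130/461) = 1.
Legendre symbol 1 ⇒ 461 is split.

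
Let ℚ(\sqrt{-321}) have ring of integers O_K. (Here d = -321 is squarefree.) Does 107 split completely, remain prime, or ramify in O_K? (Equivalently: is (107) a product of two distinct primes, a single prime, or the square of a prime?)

-321 mod 4 = 3, hence disc K = 4·(-321) = -1284 and O_K = ℤ[√-321].
disc(K) = -1284 = 107·(-12), so p = 107 is ramified.

ramifies in O_K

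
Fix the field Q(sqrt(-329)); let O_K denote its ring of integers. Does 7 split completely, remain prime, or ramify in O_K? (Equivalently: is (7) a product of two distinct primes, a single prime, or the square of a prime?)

p ramifies

d = -329 ≡ 3 (mod 4), so O_K = ℤ[√-329] and disc(K) = 4d = -1316.
Ramification test: 7 | -1316. The prime 7 ramifies in K.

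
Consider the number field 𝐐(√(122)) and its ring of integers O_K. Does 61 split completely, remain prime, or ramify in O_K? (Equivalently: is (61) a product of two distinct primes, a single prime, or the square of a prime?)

61 is ramified

Since 122 ≢ 1 mod 4, the ring of integers is ℤ[√122] with discriminant 4·122 = 488.
Ramification test: 61 | 488. The prime 61 ramifies in K.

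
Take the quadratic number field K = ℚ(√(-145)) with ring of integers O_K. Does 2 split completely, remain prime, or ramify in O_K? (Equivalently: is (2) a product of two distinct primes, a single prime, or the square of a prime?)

d = -145 ≡ 3 (mod 4), so O_K = ℤ[√-145] and disc(K) = 4d = -580.
Ramification test: 2 | -580. The prime 2 ramifies in K.

ramified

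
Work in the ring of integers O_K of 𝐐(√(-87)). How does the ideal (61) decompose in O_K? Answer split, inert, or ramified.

inert — (61) stays prime in O_K

-87 mod 4 = 1, hence disc K = -87 and O_K = ℤ[(1+√-87)/2].
61 ∤ -87, so 61 is unramified.
(-87/61) = 35^30 mod 61 = 60, giving Legendre symbol -1.
d is a non-residue mod p, hence 61 remains inert in O_K.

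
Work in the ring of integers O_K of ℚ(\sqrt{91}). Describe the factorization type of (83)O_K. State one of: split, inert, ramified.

91 mod 4 = 3, hence disc K = 4·91 = 364 and O_K = ℤ[√91].
83 ∤ 364, so 83 is unramified.
(91/83) = 8^41 mod 83 = 82, giving Legendre symbol -1.
Legendre symbol -1 ⇒ 83 is inert.

83 remains inert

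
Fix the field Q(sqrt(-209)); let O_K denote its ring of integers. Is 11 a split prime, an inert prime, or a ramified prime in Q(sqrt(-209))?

ramified — (11) = 𝔭²

-209 mod 4 = 3, hence disc K = 4·(-209) = -836 and O_K = ℤ[√-209].
Ramification test: 11 | -836. The prime 11 ramifies in K.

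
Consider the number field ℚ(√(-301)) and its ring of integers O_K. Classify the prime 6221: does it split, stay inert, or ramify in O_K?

d = -301 ≡ 3 (mod 4), so O_K = ℤ[√-301] and disc(K) = 4d = -1204.
Since gcd(6221, -1204) = 1 the prime 6221 does not ramify.
(-301/6221) = 5920^3110 mod 6221 = 1, giving Legendre symbol 1.
(-301/6221) = 1, so 6221 splits.

split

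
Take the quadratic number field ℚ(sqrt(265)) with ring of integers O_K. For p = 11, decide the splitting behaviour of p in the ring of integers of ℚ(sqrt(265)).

265 mod 4 = 1, hence disc K = 265 and O_K = ℤ[(1+√265)/2].
Since gcd(11, 265) = 1 the prime 11 does not ramify.
Euler's criterion: 265^5 mod 11 = 1. Thus (265|11) = 1.
d is a quadratic residue mod p, hence 11 splits in O_K.

splits completely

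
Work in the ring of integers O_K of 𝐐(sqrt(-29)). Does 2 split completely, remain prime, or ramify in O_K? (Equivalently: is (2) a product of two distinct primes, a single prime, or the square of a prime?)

-29 mod 4 = 3, hence disc K = 4·(-29) = -116 and O_K = ℤ[√-29].
Ramification test: 2 | -116. The prime 2 ramifies in K.

ramified — (2) = 𝔭²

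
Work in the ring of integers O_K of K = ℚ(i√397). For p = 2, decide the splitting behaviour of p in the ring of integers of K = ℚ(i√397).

ramified — (2) = 𝔭²

d = -397 ≡ 3 (mod 4), so O_K = ℤ[√-397] and disc(K) = 4d = -1588.
Ramification test: 2 | -1588. The prime 2 ramifies in K.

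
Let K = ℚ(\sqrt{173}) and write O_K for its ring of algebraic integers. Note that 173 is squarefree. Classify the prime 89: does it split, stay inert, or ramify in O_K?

splits completely

173 mod 4 = 1, hence disc K = 173 and O_K = ℤ[(1+√173)/2].
Since gcd(89, 173) = 1 the prime 89 does not ramify.
(173/89) = 84^44 mod 89 = 1, giving Legendre symbol 1.
(173/89) = 1, so 89 splits.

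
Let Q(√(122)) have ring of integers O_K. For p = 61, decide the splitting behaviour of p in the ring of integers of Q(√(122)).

ramified — (61) = 𝔭²

Since 122 ≢ 1 mod 4, the ring of integers is ℤ[√122] with discriminant 4·122 = 488.
disc(K) = 488 = 61·8, so p = 61 is ramified.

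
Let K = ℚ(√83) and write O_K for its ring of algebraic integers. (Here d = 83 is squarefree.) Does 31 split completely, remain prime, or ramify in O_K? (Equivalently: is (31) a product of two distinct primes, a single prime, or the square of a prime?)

d = 83 ≡ 3 (mod 4), so O_K = ℤ[√83] and disc(K) = 4d = 332.
31 ∤ 332, so 31 is unramified.
Euler's criterion: 83^15 mod 31 = 30. Thus (83|31) = -1.
Legendre symbol -1 ⇒ 31 is inert.

31 remains inert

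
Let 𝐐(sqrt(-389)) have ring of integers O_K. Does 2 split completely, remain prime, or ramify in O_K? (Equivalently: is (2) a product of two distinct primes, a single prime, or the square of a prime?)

p ramifies

d = -389 ≡ 3 (mod 4), so O_K = ℤ[√-389] and disc(K) = 4d = -1556.
2 divides disc(K) = -1556, so 2 ramifies.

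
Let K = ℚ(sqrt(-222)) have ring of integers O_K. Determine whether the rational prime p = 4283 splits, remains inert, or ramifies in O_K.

split — (4283) = 𝔭₁𝔭₂ with 𝔭₁ ≠ 𝔭₂

Since -222 ≢ 1 mod 4, the ring of integers is ℤ[√-222] with discriminant 4·(-222) = -888.
disc(K) = -888 is not divisible by 4283; 4283 is unramified.
Euler's criterion: (-222)^2141 mod 4283 = 1. Thus (-222|4283) = 1.
Legendre symbol 1 ⇒ 4283 is split.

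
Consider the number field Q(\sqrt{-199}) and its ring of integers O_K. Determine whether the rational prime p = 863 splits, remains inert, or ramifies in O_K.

-199 mod 4 = 1, hence disc K = -199 and O_K = ℤ[(1+√-199)/2].
Since gcd(863, -199) = 1 the prime 863 does not ramify.
Compute (-199/863) via Euler: 664^((863-1)/2) mod 863 = 862, so (-199/863) = -1.
d is a non-residue mod p, hence 863 remains inert in O_K.

inert — (863) stays prime in O_K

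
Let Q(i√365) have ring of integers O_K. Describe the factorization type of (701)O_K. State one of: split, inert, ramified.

inert

Since -365 ≢ 1 mod 4, the ring of integers is ℤ[√-365] with discriminant 4·(-365) = -1460.
Since gcd(701, -1460) = 1 the prime 701 does not ramify.
Compute (-365/701) via Euler: 336^((701-1)/2) mod 701 = 700, so (-365/701) = -1.
Legendre symbol -1 ⇒ 701 is inert.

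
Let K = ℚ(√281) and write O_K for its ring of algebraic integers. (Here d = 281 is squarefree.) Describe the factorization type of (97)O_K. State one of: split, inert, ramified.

d = 281 ≡ 1 (mod 4), so O_K = ℤ[(1+√281)/2] and disc(K) = d = 281.
97 ∤ 281, so 97 is unramified.
Euler's criterion: 281^48 mod 97 = 96. Thus (281|97) = -1.
(281/97) = -1, so 97 is inert.

remains prime (inert)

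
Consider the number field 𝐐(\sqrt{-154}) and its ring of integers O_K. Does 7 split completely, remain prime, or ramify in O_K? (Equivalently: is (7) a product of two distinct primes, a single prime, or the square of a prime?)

d = -154 ≡ 2 (mod 4), so O_K = ℤ[√-154] and disc(K) = 4d = -616.
Ramification test: 7 | -616. The prime 7 ramifies in K.

p ramifies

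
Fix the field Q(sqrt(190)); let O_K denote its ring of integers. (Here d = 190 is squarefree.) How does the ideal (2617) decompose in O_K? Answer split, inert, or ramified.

Since 190 ≢ 1 mod 4, the ring of integers is ℤ[√190] with discriminant 4·190 = 760.
disc(K) = 760 is not divisible by 2617; 2617 is unramified.
(190/2617) = 190^1308 mod 2617 = 1, giving Legendre symbol 1.
(190/2617) = 1, so 2617 splits.

p splits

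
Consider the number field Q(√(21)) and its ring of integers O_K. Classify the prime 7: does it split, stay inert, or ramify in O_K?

Since 21 ≡ 1 mod 4, the ring of integers is ℤ[(1+√21)/2] with discriminant 21.
disc(K) = 21 = 7·3, so p = 7 is ramified.

ramified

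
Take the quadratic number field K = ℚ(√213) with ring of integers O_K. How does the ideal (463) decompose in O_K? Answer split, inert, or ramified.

463 splits in O_K

213 mod 4 = 1, hence disc K = 213 and O_K = ℤ[(1+√213)/2].
disc(K) = 213 is not divisible by 463; 463 is unramified.
(213/463) = 213^231 mod 463 = 1, giving Legendre symbol 1.
Legendre symbol 1 ⇒ 463 is split.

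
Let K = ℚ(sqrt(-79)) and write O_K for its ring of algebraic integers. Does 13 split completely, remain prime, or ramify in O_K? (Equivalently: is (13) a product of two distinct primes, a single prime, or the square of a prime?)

Since -79 ≡ 1 mod 4, the ring of integers is ℤ[(1+√-79)/2] with discriminant -79.
Since gcd(13, -79) = 1 the prime 13 does not ramify.
Compute (-79/13) via Euler: 12^((13-1)/2) mod 13 = 1, so (-79/13) = 1.
(-79/13) = 1, so 13 splits.

split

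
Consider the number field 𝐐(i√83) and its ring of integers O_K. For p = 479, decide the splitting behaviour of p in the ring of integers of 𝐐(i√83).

-83 mod 4 = 1, hence disc K = -83 and O_K = ℤ[(1+√-83)/2].
479 ∤ -83, so 479 is unramified.
(-83/479) = 396^239 mod 479 = 1, giving Legendre symbol 1.
(-83/479) = 1, so 479 splits.

p splits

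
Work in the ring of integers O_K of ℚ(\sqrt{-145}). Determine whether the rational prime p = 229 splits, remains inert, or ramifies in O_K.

p is inert

-145 mod 4 = 3, hence disc K = 4·(-145) = -580 and O_K = ℤ[√-145].
disc(K) = -580 is not divisible by 229; 229 is unramified.
Compute (-145/229) via Euler: 84^((229-1)/2) mod 229 = 228, so (-145/229) = -1.
d is a non-residue mod p, hence 229 remains inert in O_K.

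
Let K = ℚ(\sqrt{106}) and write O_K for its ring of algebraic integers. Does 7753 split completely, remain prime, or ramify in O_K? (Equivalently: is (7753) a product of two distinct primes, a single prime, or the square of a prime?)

Since 106 ≢ 1 mod 4, the ring of integers is ℤ[√106] with discriminant 4·106 = 424.
Since gcd(7753, 424) = 1 the prime 7753 does not ramify.
(106/7753) = 106^3876 mod 7753 = 1, giving Legendre symbol 1.
(106/7753) = 1, so 7753 splits.

splits completely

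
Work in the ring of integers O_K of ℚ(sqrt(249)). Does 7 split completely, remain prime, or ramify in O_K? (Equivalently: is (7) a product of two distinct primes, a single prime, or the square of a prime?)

d = 249 ≡ 1 (mod 4), so O_K = ℤ[(1+√249)/2] and disc(K) = d = 249.
7 ∤ 249, so 7 is unramified.
(249/7) = 4^3 mod 7 = 1, giving Legendre symbol 1.
d is a quadratic residue mod p, hence 7 splits in O_K.

p splits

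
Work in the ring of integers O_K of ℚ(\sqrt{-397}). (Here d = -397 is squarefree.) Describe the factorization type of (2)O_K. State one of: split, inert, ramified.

d = -397 ≡ 3 (mod 4), so O_K = ℤ[√-397] and disc(K) = 4d = -1588.
Ramification test: 2 | -1588. The prime 2 ramifies in K.

2 is ramified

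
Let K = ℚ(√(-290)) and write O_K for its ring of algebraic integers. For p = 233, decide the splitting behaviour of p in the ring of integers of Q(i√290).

-290 mod 4 = 2, hence disc K = 4·(-290) = -1160 and O_K = ℤ[√-290].
233 ∤ -1160, so 233 is unramified.
Compute (-290/233) via Euler: 176^((233-1)/2) mod 233 = 232, so (-290/233) = -1.
(-290/233) = -1, so 233 is inert.

inert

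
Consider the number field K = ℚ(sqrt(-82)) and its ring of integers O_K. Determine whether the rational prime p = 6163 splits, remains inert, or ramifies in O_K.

inert — (6163) stays prime in O_K

-82 mod 4 = 2, hence disc K = 4·(-82) = -328 and O_K = ℤ[√-82].
Since gcd(6163, -328) = 1 the prime 6163 does not ramify.
Compute (-82/6163) via Euler: 6081^((6163-1)/2) mod 6163 = 6162, so (-82/6163) = -1.
Legendre symbol -1 ⇒ 6163 is inert.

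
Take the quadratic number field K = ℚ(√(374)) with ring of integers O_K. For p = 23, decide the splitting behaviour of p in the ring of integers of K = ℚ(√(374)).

Since 374 ≢ 1 mod 4, the ring of integers is ℤ[√374] with discriminant 4·374 = 1496.
23 ∤ 1496, so 23 is unramified.
Legendre symbol by Euler's criterion: (374/23) ≡ 374^11 ≡ 1 (mod 23), i.e. (374/23) = 1.
(374/23) = 1, so 23 splits.

split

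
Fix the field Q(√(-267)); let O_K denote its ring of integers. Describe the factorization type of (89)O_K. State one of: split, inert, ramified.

-267 mod 4 = 1, hence disc K = -267 and O_K = ℤ[(1+√-267)/2].
89 divides disc(K) = -267, so 89 ramifies.

89 is ramified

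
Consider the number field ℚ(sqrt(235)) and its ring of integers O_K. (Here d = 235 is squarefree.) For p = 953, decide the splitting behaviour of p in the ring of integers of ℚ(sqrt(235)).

235 mod 4 = 3, hence disc K = 4·235 = 940 and O_K = ℤ[√235].
disc(K) = 940 is not divisible by 953; 953 is unramified.
(235/953) = 235^476 mod 953 = 1, giving Legendre symbol 1.
Legendre symbol 1 ⇒ 953 is split.

p splits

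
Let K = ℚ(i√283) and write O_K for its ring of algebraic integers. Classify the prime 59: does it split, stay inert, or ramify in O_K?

59 splits in O_K

d = -283 ≡ 1 (mod 4), so O_K = ℤ[(1+√-283)/2] and disc(K) = d = -283.
disc(K) = -283 is not divisible by 59; 59 is unramified.
Compute (-283/59) via Euler: 12^((59-1)/2) mod 59 = 1, so (-283/59) = 1.
d is a quadratic residue mod p, hence 59 splits in O_K.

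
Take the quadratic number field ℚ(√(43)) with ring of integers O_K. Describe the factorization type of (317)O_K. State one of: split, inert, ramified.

43 mod 4 = 3, hence disc K = 4·43 = 172 and O_K = ℤ[√43].
disc(K) = 172 is not divisible by 317; 317 is unramified.
Euler's criterion: 43^158 mod 317 = 1. Thus (43|317) = 1.
Legendre symbol 1 ⇒ 317 is split.

p splits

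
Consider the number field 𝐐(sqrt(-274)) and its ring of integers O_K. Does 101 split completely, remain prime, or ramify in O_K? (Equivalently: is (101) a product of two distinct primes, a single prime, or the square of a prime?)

p is inert

Since -274 ≢ 1 mod 4, the ring of integers is ℤ[√-274] with discriminant 4·(-274) = -1096.
101 ∤ -1096, so 101 is unramified.
Compute (-274/101) via Euler: 29^((101-1)/2) mod 101 = 100, so (-274/101) = -1.
(-274/101) = -1, so 101 is inert.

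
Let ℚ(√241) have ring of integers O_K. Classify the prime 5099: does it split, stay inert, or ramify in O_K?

Since 241 ≡ 1 mod 4, the ring of integers is ℤ[(1+√241)/2] with discriminant 241.
Since gcd(5099, 241) = 1 the prime 5099 does not ramify.
Euler's criterion: 241^2549 mod 5099 = 5098. Thus (241|5099) = -1.
Legendre symbol -1 ⇒ 5099 is inert.

remains prime (inert)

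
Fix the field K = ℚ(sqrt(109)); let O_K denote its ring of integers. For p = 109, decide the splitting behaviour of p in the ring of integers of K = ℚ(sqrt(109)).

ramified

109 mod 4 = 1, hence disc K = 109 and O_K = ℤ[(1+√109)/2].
Ramification test: 109 | 109. The prime 109 ramifies in K.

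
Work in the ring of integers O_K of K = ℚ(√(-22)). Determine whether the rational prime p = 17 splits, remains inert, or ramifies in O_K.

d = -22 ≡ 2 (mod 4), so O_K = ℤ[√-22] and disc(K) = 4d = -88.
17 ∤ -88, so 17 is unramified.
Euler's criterion: (-22)^8 mod 17 = 16. Thus (-22|17) = -1.
(-22/17) = -1, so 17 is inert.

17 remains inert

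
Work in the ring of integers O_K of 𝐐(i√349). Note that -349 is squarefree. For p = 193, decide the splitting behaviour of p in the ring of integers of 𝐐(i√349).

d = -349 ≡ 3 (mod 4), so O_K = ℤ[√-349] and disc(K) = 4d = -1396.
193 ∤ -1396, so 193 is unramified.
Euler's criterion: (-349)^96 mod 193 = 192. Thus (-349|193) = -1.
(-349/193) = -1, so 193 is inert.

193 remains inert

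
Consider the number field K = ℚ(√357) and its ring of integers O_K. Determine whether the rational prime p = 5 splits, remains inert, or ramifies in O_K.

d = 357 ≡ 1 (mod 4), so O_K = ℤ[(1+√357)/2] and disc(K) = d = 357.
disc(K) = 357 is not divisible by 5; 5 is unramified.
Euler's criterion: 357^2 mod 5 = 4. Thus (357|5) = -1.
d is a non-residue mod p, hence 5 remains inert in O_K.

inert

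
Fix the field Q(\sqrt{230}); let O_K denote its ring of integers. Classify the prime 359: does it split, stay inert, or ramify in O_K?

splits completely

d = 230 ≡ 2 (mod 4), so O_K = ℤ[√230] and disc(K) = 4d = 920.
359 ∤ 920, so 359 is unramified.
Compute (230/359) via Euler: 230^((359-1)/2) mod 359 = 1, so (230/359) = 1.
d is a quadratic residue mod p, hence 359 splits in O_K.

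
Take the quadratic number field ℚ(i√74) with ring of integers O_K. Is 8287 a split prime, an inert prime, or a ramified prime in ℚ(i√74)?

inert — (8287) stays prime in O_K

-74 mod 4 = 2, hence disc K = 4·(-74) = -296 and O_K = ℤ[√-74].
disc(K) = -296 is not divisible by 8287; 8287 is unramified.
(-74/8287) = 8213^4143 mod 8287 = 8286, giving Legendre symbol -1.
Legendre symbol -1 ⇒ 8287 is inert.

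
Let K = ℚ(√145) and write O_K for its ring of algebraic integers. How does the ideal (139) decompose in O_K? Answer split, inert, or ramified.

145 mod 4 = 1, hence disc K = 145 and O_K = ℤ[(1+√145)/2].
139 ∤ 145, so 139 is unramified.
Compute (145/139) via Euler: 6^((139-1)/2) mod 139 = 1, so (145/139) = 1.
Legendre symbol 1 ⇒ 139 is split.

139 splits in O_K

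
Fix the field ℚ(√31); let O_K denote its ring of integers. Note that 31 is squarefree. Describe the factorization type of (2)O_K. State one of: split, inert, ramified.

2 is ramified

31 mod 4 = 3, hence disc K = 4·31 = 124 and O_K = ℤ[√31].
2 divides disc(K) = 124, so 2 ramifies.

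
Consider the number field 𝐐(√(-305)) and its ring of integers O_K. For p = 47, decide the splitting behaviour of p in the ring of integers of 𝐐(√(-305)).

Since -305 ≢ 1 mod 4, the ring of integers is ℤ[√-305] with discriminant 4·(-305) = -1220.
disc(K) = -1220 is not divisible by 47; 47 is unramified.
(-305/47) = 24^23 mod 47 = 1, giving Legendre symbol 1.
d is a quadratic residue mod p, hence 47 splits in O_K.

split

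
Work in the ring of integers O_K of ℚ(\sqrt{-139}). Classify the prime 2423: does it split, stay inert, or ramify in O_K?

d = -139 ≡ 1 (mod 4), so O_K = ℤ[(1+√-139)/2] and disc(K) = d = -139.
Since gcd(2423, -139) = 1 the prime 2423 does not ramify.
Legendre symbol by Euler's criterion: (-139/2423) ≡ (-139)^1211 ≡ 2422 (mod 2423), i.e. (-139/2423) = -1.
d is a non-residue mod p, hence 2423 remains inert in O_K.

inert — (2423) stays prime in O_K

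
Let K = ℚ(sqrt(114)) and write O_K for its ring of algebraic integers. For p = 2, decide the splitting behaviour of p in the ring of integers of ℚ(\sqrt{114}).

ramified — (2) = 𝔭²

d = 114 ≡ 2 (mod 4), so O_K = ℤ[√114] and disc(K) = 4d = 456.
Ramification test: 2 | 456. The prime 2 ramifies in K.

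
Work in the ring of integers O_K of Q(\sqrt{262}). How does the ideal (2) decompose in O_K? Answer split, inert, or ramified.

ramified

Since 262 ≢ 1 mod 4, the ring of integers is ℤ[√262] with discriminant 4·262 = 1048.
Ramification test: 2 | 1048. The prime 2 ramifies in K.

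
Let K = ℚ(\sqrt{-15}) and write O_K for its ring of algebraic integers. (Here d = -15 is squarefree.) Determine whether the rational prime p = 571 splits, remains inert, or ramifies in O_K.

-15 mod 4 = 1, hence disc K = -15 and O_K = ℤ[(1+√-15)/2].
disc(K) = -15 is not divisible by 571; 571 is unramified.
Compute (-15/571) via Euler: 556^((571-1)/2) mod 571 = 1, so (-15/571) = 1.
(-15/571) = 1, so 571 splits.

split — (571) = 𝔭₁𝔭₂ with 𝔭₁ ≠ 𝔭₂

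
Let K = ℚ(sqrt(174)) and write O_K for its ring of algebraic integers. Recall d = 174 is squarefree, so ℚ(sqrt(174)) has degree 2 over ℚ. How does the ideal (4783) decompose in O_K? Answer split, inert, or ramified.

174 mod 4 = 2, hence disc K = 4·174 = 696 and O_K = ℤ[√174].
Since gcd(4783, 696) = 1 the prime 4783 does not ramify.
Legendre symbol by Euler's criterion: (174/4783) ≡ 174^2391 ≡ 1 (mod 4783), i.e. (174/4783) = 1.
d is a quadratic residue mod p, hence 4783 splits in O_K.

split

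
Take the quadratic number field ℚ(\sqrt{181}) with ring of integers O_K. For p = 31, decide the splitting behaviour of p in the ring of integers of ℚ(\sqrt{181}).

31 remains inert

181 mod 4 = 1, hence disc K = 181 and O_K = ℤ[(1+√181)/2].
Since gcd(31, 181) = 1 the prime 31 does not ramify.
Legendre symbol by Euler's criterion: (181/31) ≡ 181^15 ≡ 30 (mod 31), i.e. (181/31) = -1.
d is a non-residue mod p, hence 31 remains inert in O_K.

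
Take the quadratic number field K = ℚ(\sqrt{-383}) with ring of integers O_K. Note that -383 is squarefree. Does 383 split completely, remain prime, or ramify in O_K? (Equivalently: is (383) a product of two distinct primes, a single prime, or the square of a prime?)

Since -383 ≡ 1 mod 4, the ring of integers is ℤ[(1+√-383)/2] with discriminant -383.
Ramification test: 383 | -383. The prime 383 ramifies in K.

ramified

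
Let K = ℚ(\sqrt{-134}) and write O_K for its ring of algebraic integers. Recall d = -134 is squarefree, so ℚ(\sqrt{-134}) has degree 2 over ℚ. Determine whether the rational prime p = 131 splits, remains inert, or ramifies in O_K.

p is inert

Since -134 ≢ 1 mod 4, the ring of integers is ℤ[√-134] with discriminant 4·(-134) = -536.
Since gcd(131, -536) = 1 the prime 131 does not ramify.
(-134/131) = 128^65 mod 131 = 130, giving Legendre symbol -1.
Legendre symbol -1 ⇒ 131 is inert.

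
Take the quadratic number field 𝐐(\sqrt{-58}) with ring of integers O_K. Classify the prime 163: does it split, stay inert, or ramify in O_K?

-58 mod 4 = 2, hence disc K = 4·(-58) = -232 and O_K = ℤ[√-58].
disc(K) = -232 is not divisible by 163; 163 is unramified.
Legendre symbol by Euler's criterion: (-58/163) ≡ (-58)^81 ≡ 162 (mod 163), i.e. (-58/163) = -1.
Legendre symbol -1 ⇒ 163 is inert.

p is inert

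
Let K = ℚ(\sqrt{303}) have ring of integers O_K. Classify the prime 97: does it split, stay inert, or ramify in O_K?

p splits

Since 303 ≢ 1 mod 4, the ring of integers is ℤ[√303] with discriminant 4·303 = 1212.
Since gcd(97, 1212) = 1 the prime 97 does not ramify.
Legendre symbol by Euler's criterion: (303/97) ≡ 303^48 ≡ 1 (mod 97), i.e. (303/97) = 1.
Legendre symbol 1 ⇒ 97 is split.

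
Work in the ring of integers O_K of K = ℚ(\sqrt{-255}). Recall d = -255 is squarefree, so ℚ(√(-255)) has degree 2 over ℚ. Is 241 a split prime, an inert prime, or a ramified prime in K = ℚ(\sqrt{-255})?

-255 mod 4 = 1, hence disc K = -255 and O_K = ℤ[(1+√-255)/2].
disc(K) = -255 is not divisible by 241; 241 is unramified.
(-255/241) = 227^120 mod 241 = 240, giving Legendre symbol -1.
(-255/241) = -1, so 241 is inert.

remains prime (inert)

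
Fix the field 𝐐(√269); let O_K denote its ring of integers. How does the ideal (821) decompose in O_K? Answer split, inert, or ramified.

Since 269 ≡ 1 mod 4, the ring of integers is ℤ[(1+√269)/2] with discriminant 269.
disc(K) = 269 is not divisible by 821; 821 is unramified.
Legendre symbol by Euler's criterion: (269/821) ≡ 269^410 ≡ 1 (mod 821), i.e. (269/821) = 1.
(269/821) = 1, so 821 splits.

split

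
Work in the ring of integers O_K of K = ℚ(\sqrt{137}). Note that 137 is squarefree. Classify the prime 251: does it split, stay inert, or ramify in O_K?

137 mod 4 = 1, hence disc K = 137 and O_K = ℤ[(1+√137)/2].
Since gcd(251, 137) = 1 the prime 251 does not ramify.
Compute (137/251) via Euler: 137^((251-1)/2) mod 251 = 250, so (137/251) = -1.
Legendre symbol -1 ⇒ 251 is inert.

251 remains inert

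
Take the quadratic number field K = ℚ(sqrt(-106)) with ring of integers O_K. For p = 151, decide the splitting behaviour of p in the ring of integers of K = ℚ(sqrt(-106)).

split — (151) = 𝔭₁𝔭₂ with 𝔭₁ ≠ 𝔭₂

d = -106 ≡ 2 (mod 4), so O_K = ℤ[√-106] and disc(K) = 4d = -424.
151 ∤ -424, so 151 is unramified.
Euler's criterion: (-106)^75 mod 151 = 1. Thus (-106|151) = 1.
d is a quadratic residue mod p, hence 151 splits in O_K.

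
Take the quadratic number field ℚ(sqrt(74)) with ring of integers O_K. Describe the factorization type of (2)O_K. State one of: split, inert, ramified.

ramified

74 mod 4 = 2, hence disc K = 4·74 = 296 and O_K = ℤ[√74].
Ramification test: 2 | 296. The prime 2 ramifies in K.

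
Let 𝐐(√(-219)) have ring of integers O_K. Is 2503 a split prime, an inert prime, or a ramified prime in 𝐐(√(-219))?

-219 mod 4 = 1, hence disc K = -219 and O_K = ℤ[(1+√-219)/2].
2503 ∤ -219, so 2503 is unramified.
Compute (-219/2503) via Euler: 2284^((2503-1)/2) mod 2503 = 2502, so (-219/2503) = -1.
Legendre symbol -1 ⇒ 2503 is inert.

p is inert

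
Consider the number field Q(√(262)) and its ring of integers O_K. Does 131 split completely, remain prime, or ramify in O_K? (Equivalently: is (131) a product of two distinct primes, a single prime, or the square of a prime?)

p ramifies

d = 262 ≡ 2 (mod 4), so O_K = ℤ[√262] and disc(K) = 4d = 1048.
Ramification test: 131 | 1048. The prime 131 ramifies in K.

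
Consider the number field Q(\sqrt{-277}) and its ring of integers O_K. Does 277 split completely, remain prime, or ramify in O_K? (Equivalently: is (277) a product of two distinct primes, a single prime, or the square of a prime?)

ramified

d = -277 ≡ 3 (mod 4), so O_K = ℤ[√-277] and disc(K) = 4d = -1108.
277 divides disc(K) = -1108, so 277 ramifies.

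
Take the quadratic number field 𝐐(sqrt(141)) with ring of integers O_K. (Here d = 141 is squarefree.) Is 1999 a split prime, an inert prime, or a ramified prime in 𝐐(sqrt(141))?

1999 splits in O_K

Since 141 ≡ 1 mod 4, the ring of integers is ℤ[(1+√141)/2] with discriminant 141.
Since gcd(1999, 141) = 1 the prime 1999 does not ramify.
Legendre symbol by Euler's criterion: (141/1999) ≡ 141^999 ≡ 1 (mod 1999), i.e. (141/1999) = 1.
d is a quadratic residue mod p, hence 1999 splits in O_K.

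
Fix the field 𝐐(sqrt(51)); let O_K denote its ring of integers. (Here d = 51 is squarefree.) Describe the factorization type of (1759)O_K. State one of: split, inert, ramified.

51 mod 4 = 3, hence disc K = 4·51 = 204 and O_K = ℤ[√51].
1759 ∤ 204, so 1759 is unramified.
(51/1759) = 51^879 mod 1759 = 1758, giving Legendre symbol -1.
(51/1759) = -1, so 1759 is inert.

1759 remains inert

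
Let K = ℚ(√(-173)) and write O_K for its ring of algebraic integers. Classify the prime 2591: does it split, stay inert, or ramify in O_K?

inert — (2591) stays prime in O_K

-173 mod 4 = 3, hence disc K = 4·(-173) = -692 and O_K = ℤ[√-173].
Since gcd(2591, -692) = 1 the prime 2591 does not ramify.
Legendre symbol by Euler's criterion: (-173/2591) ≡ (-173)^1295 ≡ 2590 (mod 2591), i.e. (-173/2591) = -1.
(-173/2591) = -1, so 2591 is inert.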